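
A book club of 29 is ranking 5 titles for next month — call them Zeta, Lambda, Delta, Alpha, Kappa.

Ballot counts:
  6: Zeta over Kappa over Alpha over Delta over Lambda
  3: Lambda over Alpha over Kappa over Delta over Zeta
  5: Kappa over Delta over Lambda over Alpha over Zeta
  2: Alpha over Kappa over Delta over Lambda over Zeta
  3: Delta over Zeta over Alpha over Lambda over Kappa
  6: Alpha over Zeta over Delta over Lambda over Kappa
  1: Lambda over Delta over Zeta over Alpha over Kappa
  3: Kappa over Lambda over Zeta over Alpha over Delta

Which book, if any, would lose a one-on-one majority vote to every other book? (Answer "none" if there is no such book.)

Head-to-head results (29 members):
Zeta vs Lambda: 15 to 14, Zeta.
Zeta–Delta: Zeta 15–14.
Zeta vs Alpha: 6+3+1+3 = 13 for Zeta, 16 for Alpha — Alpha by 16–13.
Zeta vs Kappa: Zeta is ranked higher on 6+3+6+1 = 16 ballots, Kappa on 13. Zeta wins 16–13.
Lambda vs Delta: Delta, 22–7.
Lambda vs Alpha: Alpha wins 17–12.
Lambda vs Kappa: Kappa, 16–13.
Delta vs Alpha: Delta is ranked higher on 5+3+1 = 9 ballots, Alpha on 20. Alpha wins 20–9.
Delta vs Kappa: Kappa wins 19–10.
Alpha vs Kappa: 3+2+3+6+1 = 15 for Alpha, 14 for Kappa — Alpha by 15–14.
Lambda is beaten in every head-to-head and is the Condorcet loser.

Lambda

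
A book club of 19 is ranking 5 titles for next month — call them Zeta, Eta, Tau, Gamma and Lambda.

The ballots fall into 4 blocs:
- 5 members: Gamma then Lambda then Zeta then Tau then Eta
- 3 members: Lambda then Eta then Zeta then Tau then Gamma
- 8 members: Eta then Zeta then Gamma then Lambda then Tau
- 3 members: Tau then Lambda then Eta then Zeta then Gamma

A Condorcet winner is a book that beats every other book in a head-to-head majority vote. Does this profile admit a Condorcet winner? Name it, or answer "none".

Pairwise majorities:
Zeta vs Eta: 5 to 14, Eta.
Zeta vs Tau: Zeta preferred on 5+3+8 = 16 ballots; Zeta wins 16–3.
Zeta vs Gamma: Zeta preferred on 3+8+3 = 14 ballots; Zeta wins 14–5.
Zeta vs Lambda: 8 for Zeta, 11 for Lambda — Lambda by 11–8.
Eta vs Tau: Eta is ranked higher on 3+8 = 11 ballots, Tau on 8. Eta wins 11–8.
Eta vs Gamma: Eta preferred on 3+8+3 = 14 ballots; Eta wins 14–5.
Eta vs Lambda: Eta preferred on 8 ballots; Lambda wins 11–8.
Tau vs Gamma: 6 to 13, Gamma.
Tau vs Lambda: Tau preferred on 3 ballots; Lambda wins 16–3.
Gamma vs Lambda: 13 to 6, Gamma.
Every book loses at least once (Zeta loses to Eta; Eta loses to Lambda; Tau loses to Zeta; Gamma loses to Zeta; Lambda loses to Gamma). The majority relation contains the cycle Zeta > Gamma > Lambda > Zeta, so there is no Condorcet winner.

none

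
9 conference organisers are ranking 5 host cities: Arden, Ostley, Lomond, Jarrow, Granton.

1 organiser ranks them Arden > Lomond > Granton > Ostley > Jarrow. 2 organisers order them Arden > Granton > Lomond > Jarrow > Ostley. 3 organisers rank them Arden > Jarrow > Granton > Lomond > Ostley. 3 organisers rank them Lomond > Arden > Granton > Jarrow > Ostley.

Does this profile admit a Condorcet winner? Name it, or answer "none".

Head-to-head results (9 organisers):
Arden vs Ostley: 1+2+3+3 = 9 for Arden, 0 for Ostley — Arden by 9–0.
Arden vs Lomond: 6 to 3, Arden.
Arden vs Jarrow: 1+2+3+3 = 9 for Arden, 0 for Jarrow — Arden by 9–0.
Arden vs Granton: Arden is ranked higher on 1+2+3+3 = 9 ballots, Granton on 0. Arden wins 9–0.
Ostley vs Lomond: Ostley is ranked higher on 0 ballots, Lomond on 9. Lomond wins 9–0.
Ostley vs Jarrow: Ostley is ranked higher on 1 ballot, Jarrow on 8. Jarrow wins 8–1.
Ostley vs Granton: Ostley preferred on 0 ballots; Granton wins 9–0.
Lomond vs Jarrow: Lomond preferred on 1+2+3 = 6 ballots; Lomond wins 6–3.
Lomond vs Granton: Lomond is ranked higher on 1+3 = 4 ballots, Granton on 5. Granton wins 5–4.
Jarrow vs Granton: Jarrow is ranked higher on 3 ballots, Granton on 6. Granton wins 6–3.
Only Arden has no losses; Arden is the Condorcet winner.

Arden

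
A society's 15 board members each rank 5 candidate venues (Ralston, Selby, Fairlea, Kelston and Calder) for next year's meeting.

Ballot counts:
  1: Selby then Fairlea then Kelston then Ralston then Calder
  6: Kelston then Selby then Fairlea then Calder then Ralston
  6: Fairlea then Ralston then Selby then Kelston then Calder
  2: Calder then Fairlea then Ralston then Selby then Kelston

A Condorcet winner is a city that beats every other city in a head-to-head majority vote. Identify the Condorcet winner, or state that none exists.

Check each pair by majority over 15 ballots:
Ralston vs Selby: 8 to 7, Ralston.
Ralston–Fairlea: Fairlea 15–0.
Ralston vs Kelston: 6+2 = 8 for Ralston, 7 for Kelston — Ralston by 8–7.
Ralston–Calder: Calder 8–7.
Selby vs Fairlea: Fairlea wins 8–7.
Selby vs Kelston: Selby preferred on 1+6+2 = 9 ballots; Selby wins 9–6.
Selby–Calder: Selby 13–2.
Fairlea vs Kelston: Fairlea wins 9–6.
Fairlea vs Calder: Fairlea wins 13–2.
Kelston–Calder: Kelston 13–2.
Fairlea beats each of Ralston, Selby, Kelston, Calder — Fairlea is the Condorcet winner.

Fairlea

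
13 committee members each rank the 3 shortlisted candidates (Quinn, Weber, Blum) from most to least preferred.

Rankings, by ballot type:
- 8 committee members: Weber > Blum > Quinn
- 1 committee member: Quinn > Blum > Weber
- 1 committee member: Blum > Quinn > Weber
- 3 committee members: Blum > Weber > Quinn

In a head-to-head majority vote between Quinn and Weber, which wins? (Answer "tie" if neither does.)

Weber

Ballots ranking Quinn above Weber: 1 + 1 = 2.
Ballots ranking Weber above Quinn: 13 − 2 = 11.
Weber wins the head-to-head 11–2.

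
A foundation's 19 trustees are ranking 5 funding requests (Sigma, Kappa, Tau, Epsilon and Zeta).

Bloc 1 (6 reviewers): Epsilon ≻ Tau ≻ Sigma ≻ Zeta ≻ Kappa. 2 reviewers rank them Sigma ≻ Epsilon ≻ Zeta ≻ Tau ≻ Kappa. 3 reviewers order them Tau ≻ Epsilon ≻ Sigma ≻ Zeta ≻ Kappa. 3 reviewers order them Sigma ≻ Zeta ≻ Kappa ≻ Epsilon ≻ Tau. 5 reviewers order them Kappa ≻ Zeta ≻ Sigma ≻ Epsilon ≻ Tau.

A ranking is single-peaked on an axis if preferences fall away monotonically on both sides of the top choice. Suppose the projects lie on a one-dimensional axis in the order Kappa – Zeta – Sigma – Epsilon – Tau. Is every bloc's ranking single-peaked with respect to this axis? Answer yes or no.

Axis positions: Kappa=1, Zeta=2, Sigma=3, Epsilon=4, Tau=5.
Bloc 1 (peak Epsilon at position 4): ranking walks positions 4-5-3-2-1, expanding outward from the peak — single-peaked.
Bloc 2 (peak Sigma at position 3): ranking walks positions 3-4-2-5-1, expanding outward from the peak — single-peaked.
Bloc 3 (peak Tau at position 5): ranking walks positions 5-4-3-2-1, expanding outward from the peak — single-peaked.
Bloc 4 (peak Sigma at position 3): ranking walks positions 3-2-1-4-5, expanding outward from the peak — single-peaked.
Bloc 5 (peak Kappa at position 1): ranking walks positions 1-2-3-4-5, expanding outward from the peak — single-peaked.
Every ranking is single-peaked on this axis.

yes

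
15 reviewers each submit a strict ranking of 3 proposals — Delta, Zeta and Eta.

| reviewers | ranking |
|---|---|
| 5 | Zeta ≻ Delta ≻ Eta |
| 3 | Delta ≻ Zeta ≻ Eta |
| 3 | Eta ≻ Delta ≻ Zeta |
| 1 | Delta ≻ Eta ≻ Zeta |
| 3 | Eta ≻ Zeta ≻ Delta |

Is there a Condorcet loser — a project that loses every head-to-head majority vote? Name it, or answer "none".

Head-to-head results (15 reviewers):
Delta vs Zeta: Zeta, 8–7.
Delta vs Eta: Delta, 9–6.
Zeta vs Eta: Zeta wins 8–7.
Only Eta has no wins; Eta is the Condorcet loser.

Eta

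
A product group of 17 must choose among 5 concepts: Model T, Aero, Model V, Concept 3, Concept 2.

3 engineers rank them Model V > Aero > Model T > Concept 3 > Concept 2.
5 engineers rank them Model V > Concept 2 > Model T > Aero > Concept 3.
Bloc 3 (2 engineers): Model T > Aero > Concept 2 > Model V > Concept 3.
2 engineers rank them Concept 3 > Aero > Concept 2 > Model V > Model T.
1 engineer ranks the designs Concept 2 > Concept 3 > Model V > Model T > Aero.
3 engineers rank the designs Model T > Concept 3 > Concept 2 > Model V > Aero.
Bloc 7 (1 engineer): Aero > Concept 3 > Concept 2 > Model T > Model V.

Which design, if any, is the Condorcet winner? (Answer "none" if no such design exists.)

none

Head-to-head results (17 engineers):
Model T vs Aero: Model T preferred on 5+2+1+3 = 11 ballots; Model T wins 11–6.
Model T vs Model V: Model V wins 11–6.
Model T vs Concept 3: 13 to 4, Model T.
Model T vs Concept 2: 3+2+3 = 8 for Model T, 9 for Concept 2 — Concept 2 by 9–8.
Aero vs Model V: Model V, 12–5.
Aero vs Concept 3: Aero wins 11–6.
Aero–Concept 2: Concept 2 9–8.
Model V vs Concept 3: 10 to 7, Model V.
Model V vs Concept 2: Model V is ranked higher on 3+5 = 8 ballots, Concept 2 on 9. Concept 2 wins 9–8.
Concept 3 vs Concept 2: Concept 3, 9–8.
No design is unbeaten: Model T loses to Model V; Aero loses to Model T; Model V loses to Concept 2; Concept 3 loses to Model T; Concept 2 loses to Concept 3. In particular Model T > Concept 3 > Concept 2 > Model T is a majority cycle — no Condorcet winner exists.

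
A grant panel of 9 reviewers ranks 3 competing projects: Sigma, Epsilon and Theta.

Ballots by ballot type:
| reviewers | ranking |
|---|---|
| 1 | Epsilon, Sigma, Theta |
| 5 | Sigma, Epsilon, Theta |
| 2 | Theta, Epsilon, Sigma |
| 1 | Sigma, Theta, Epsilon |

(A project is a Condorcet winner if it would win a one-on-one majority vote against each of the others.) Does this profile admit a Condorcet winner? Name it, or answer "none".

Pairwise majorities:
Sigma vs Epsilon: 6 to 3, Sigma.
Sigma vs Theta: Sigma is ranked higher on 1+5+1 = 7 ballots, Theta on 2. Sigma wins 7–2.
Epsilon vs Theta: Epsilon preferred on 1+5 = 6 ballots; Epsilon wins 6–3.
Sigma beats each of Epsilon, Theta — Sigma is the Condorcet winner.

Sigma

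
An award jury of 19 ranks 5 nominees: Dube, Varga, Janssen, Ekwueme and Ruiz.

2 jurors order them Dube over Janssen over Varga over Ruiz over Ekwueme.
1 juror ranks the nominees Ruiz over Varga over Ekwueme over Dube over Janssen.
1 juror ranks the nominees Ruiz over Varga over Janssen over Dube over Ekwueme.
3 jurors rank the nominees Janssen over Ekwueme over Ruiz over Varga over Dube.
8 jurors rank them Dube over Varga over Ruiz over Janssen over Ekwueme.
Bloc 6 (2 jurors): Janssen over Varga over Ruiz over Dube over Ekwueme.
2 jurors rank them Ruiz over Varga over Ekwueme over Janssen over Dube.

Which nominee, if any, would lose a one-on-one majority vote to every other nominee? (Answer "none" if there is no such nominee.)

Ekwueme

Head-to-head results (19 jurors):
Dube vs Varga: Dube wins 10–9.
Dube vs Janssen: Dube, 11–8.
Dube vs Ekwueme: 13 to 6, Dube.
Dube vs Ruiz: Dube preferred on 2+8 = 10 ballots; Dube wins 10–9.
Varga vs Janssen: 12 to 7, Varga.
Varga vs Ekwueme: Varga, 16–3.
Varga–Ruiz: Varga 12–7.
Janssen vs Ekwueme: Janssen, 16–3.
Janssen vs Ruiz: Janssen is ranked higher on 2+3+2 = 7 ballots, Ruiz on 12. Ruiz wins 12–7.
Ekwueme vs Ruiz: 3 for Ekwueme, 16 for Ruiz — Ruiz by 16–3.
Ekwueme loses to every other nominee — it is the Condorcet loser.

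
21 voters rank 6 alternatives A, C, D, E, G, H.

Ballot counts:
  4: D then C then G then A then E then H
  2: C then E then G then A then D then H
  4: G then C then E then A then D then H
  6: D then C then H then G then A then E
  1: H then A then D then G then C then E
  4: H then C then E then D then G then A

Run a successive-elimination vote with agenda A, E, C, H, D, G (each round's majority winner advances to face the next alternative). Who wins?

Round 1: A vs E — 11–10, A advances.
Round 2: A vs C — 1–20, C advances.
Round 3: C vs H — 16–5, C advances.
Round 4: C vs D — 10–11, D advances.
Round 5: D vs G — 15–6, D advances.
D survives the agenda.

D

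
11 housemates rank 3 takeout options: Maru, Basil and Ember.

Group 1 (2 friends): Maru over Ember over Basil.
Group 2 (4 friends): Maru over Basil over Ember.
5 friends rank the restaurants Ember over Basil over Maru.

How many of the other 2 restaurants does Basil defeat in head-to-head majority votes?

0

Basil against each rival (11 friends):
Basil vs Maru: Basil preferred on 5 ballots; Maru wins 6–5.
Basil–Ember: Ember 7–4.
Basil beats no one; loses to Maru, Ember — 0 pairwise wins.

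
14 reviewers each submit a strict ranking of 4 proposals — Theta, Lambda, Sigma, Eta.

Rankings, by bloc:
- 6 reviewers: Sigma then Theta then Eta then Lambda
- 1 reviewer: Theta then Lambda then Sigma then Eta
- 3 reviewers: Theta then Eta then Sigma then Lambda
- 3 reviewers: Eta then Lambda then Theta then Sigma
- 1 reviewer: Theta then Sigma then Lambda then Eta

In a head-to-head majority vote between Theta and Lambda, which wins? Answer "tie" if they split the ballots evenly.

Theta

Ballots ranking Theta above Lambda: 6 + 1 + 3 + 1 = 11.
Ballots ranking Lambda above Theta: 14 − 11 = 3.
Theta wins the head-to-head 11–3.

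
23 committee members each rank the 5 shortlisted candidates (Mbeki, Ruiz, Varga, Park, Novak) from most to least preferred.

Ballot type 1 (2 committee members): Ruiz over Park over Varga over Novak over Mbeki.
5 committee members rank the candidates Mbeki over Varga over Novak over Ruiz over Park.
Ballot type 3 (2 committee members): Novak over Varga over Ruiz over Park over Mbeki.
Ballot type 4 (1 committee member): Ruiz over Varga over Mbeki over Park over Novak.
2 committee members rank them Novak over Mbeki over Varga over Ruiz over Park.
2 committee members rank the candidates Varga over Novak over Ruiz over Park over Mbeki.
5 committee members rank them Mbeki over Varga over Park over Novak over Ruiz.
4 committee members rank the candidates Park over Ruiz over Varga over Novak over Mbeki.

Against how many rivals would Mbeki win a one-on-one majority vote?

Mbeki against each rival (23 committee members):
Mbeki vs Ruiz: Mbeki, 12–11.
Mbeki vs Varga: Mbeki, 12–11.
Mbeki vs Park: Mbeki preferred on 5+1+2+5 = 13 ballots; Mbeki wins 13–10.
Mbeki vs Novak: 11 to 12, Novak.
Mbeki beats Ruiz, Varga, Park; loses to Novak — 3 pairwise wins.

3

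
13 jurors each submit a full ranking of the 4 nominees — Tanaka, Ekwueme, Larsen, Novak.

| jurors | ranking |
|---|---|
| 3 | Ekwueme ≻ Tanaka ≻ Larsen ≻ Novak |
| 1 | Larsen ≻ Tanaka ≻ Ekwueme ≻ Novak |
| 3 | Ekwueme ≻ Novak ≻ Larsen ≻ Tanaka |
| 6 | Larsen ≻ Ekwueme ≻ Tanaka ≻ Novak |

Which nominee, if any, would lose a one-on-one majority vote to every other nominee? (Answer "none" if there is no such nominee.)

Pairwise majorities:
Tanaka–Ekwueme: Ekwueme 12–1.
Tanaka–Larsen: Larsen 10–3.
Tanaka vs Novak: Tanaka wins 10–3.
Ekwueme vs Larsen: Larsen wins 7–6.
Ekwueme vs Novak: 3+1+3+6 = 13 for Ekwueme, 0 for Novak — Ekwueme by 13–0.
Larsen vs Novak: 3+1+6 = 10 for Larsen, 3 for Novak — Larsen by 10–3.
Novak is beaten in every head-to-head and is the Condorcet loser.

Novak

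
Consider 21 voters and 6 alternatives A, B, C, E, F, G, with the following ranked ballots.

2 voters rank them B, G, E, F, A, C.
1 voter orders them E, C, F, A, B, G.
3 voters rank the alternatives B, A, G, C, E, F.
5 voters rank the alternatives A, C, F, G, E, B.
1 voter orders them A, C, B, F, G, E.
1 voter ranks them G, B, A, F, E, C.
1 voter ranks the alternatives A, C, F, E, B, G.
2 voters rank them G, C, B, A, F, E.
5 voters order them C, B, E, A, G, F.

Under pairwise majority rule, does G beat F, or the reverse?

G

Ballots ranking G above F: 2 + 3 + 1 + 2 + 5 = 13.
Ballots ranking F above G: 21 − 13 = 8.
G wins the head-to-head 13–8.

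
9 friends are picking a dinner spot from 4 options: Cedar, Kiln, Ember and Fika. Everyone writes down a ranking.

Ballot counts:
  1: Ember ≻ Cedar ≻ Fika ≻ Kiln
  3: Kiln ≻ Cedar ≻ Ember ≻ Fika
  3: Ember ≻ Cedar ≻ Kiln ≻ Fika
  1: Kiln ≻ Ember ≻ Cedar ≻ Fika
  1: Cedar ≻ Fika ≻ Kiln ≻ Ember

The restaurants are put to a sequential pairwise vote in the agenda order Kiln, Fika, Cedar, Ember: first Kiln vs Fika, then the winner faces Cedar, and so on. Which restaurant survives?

Ember

Round 1: Kiln vs Fika — 7–2, Kiln advances.
Round 2: Kiln vs Cedar — 4–5, Cedar advances.
Round 3: Cedar vs Ember — 4–5, Ember advances.
Ember survives the agenda.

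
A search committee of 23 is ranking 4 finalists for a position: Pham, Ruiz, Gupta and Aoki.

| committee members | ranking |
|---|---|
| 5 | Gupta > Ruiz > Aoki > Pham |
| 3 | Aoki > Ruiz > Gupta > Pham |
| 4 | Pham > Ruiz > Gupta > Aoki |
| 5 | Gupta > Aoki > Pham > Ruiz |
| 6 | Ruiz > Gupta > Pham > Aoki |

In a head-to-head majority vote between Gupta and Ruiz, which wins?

Ruiz

Ballots ranking Gupta above Ruiz: 5 + 5 = 10.
Ballots ranking Ruiz above Gupta: 23 − 10 = 13.
Ruiz wins the head-to-head 13–10.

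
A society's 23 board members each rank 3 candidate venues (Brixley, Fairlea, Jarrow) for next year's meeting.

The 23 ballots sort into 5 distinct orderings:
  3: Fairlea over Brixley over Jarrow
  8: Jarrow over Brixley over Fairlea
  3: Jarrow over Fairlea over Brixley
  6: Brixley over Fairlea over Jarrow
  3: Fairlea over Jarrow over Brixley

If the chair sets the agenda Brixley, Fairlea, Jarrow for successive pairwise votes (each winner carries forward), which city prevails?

Jarrow

Round 1: Brixley vs Fairlea — 14–9, Brixley advances.
Round 2: Brixley vs Jarrow — 9–14, Jarrow advances.
Jarrow survives the agenda.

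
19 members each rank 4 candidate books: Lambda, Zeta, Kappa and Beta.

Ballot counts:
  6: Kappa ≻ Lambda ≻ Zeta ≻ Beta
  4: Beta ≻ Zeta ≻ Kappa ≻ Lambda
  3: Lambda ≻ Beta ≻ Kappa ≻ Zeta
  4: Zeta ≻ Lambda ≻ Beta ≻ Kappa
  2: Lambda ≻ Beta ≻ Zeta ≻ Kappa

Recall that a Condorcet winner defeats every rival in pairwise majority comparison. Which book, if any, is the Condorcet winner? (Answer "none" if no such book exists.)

Check each pair by majority over 19 ballots:
Lambda vs Zeta: Lambda preferred on 6+3+2 = 11 ballots; Lambda wins 11–8.
Lambda vs Kappa: 3+4+2 = 9 for Lambda, 10 for Kappa — Kappa by 10–9.
Lambda vs Beta: Lambda preferred on 6+3+4+2 = 15 ballots; Lambda wins 15–4.
Zeta vs Kappa: Zeta preferred on 4+4+2 = 10 ballots; Zeta wins 10–9.
Zeta vs Beta: Zeta preferred on 6+4 = 10 ballots; Zeta wins 10–9.
Kappa vs Beta: Beta, 13–6.
Each book drops at least one matchup (Lambda loses to Kappa; Zeta loses to Lambda; Kappa loses to Zeta; Beta loses to Lambda); the cycle Lambda beats Zeta beats Kappa beats Lambda rules out a Condorcet winner.

none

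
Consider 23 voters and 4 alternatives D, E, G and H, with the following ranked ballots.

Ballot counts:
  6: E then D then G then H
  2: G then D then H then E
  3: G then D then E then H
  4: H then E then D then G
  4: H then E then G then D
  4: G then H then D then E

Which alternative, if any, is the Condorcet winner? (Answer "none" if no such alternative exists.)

none

Check each pair by majority over 23 ballots:
D–E: E 14–9.
D vs G: G wins 13–10.
D vs H: H, 12–11.
E–G: E 14–9.
E vs H: H, 14–9.
G–H: G 15–8.
Each alternative drops at least one matchup (D loses to E; E loses to H; G loses to E; H loses to G); the cycle E beats G beats H beats E rules out a Condorcet winner.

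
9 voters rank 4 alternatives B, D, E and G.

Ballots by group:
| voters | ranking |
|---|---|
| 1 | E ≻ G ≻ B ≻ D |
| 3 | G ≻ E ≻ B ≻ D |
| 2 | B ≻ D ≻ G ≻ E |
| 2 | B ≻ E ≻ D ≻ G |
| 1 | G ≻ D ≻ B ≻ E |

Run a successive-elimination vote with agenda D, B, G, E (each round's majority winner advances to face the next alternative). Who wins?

Round 1: D vs B — 1–8, B advances.
Round 2: B vs G — 4–5, G advances.
Round 3: G vs E — 6–3, G advances.
G survives the agenda.

G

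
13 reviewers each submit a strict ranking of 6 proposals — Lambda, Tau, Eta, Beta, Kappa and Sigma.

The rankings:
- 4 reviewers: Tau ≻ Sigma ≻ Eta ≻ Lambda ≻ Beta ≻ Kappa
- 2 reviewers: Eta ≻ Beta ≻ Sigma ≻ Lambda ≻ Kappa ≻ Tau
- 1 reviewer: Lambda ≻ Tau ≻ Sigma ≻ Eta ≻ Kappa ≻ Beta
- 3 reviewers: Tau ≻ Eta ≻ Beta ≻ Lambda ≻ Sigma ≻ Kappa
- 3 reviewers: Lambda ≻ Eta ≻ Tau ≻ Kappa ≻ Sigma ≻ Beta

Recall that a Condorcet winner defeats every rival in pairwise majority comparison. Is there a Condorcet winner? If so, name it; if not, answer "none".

Tau

Head-to-head results (13 reviewers):
Lambda vs Tau: 2+1+3 = 6 for Lambda, 7 for Tau — Tau by 7–6.
Lambda vs Eta: Lambda preferred on 1+3 = 4 ballots; Eta wins 9–4.
Lambda vs Beta: Lambda is ranked higher on 4+1+3 = 8 ballots, Beta on 5. Lambda wins 8–5.
Lambda vs Kappa: 4+2+1+3+3 = 13 for Lambda, 0 for Kappa — Lambda by 13–0.
Lambda vs Sigma: Lambda preferred on 1+3+3 = 7 ballots; Lambda wins 7–6.
Tau vs Eta: 8 to 5, Tau.
Tau vs Beta: 11 to 2, Tau.
Tau vs Kappa: 11 to 2, Tau.
Tau vs Sigma: Tau is ranked higher on 4+1+3+3 = 11 ballots, Sigma on 2. Tau wins 11–2.
Eta vs Beta: Eta is ranked higher on 4+2+1+3+3 = 13 ballots, Beta on 0. Eta wins 13–0.
Eta vs Kappa: Eta preferred on 4+2+1+3+3 = 13 ballots; Eta wins 13–0.
Eta vs Sigma: Eta preferred on 2+3+3 = 8 ballots; Eta wins 8–5.
Beta vs Kappa: 9 to 4, Beta.
Beta vs Sigma: 5 to 8, Sigma.
Kappa vs Sigma: Kappa is ranked higher on 3 ballots, Sigma on 10. Sigma wins 10–3.
Tau defeats every rival head-to-head and is the Condorcet winner.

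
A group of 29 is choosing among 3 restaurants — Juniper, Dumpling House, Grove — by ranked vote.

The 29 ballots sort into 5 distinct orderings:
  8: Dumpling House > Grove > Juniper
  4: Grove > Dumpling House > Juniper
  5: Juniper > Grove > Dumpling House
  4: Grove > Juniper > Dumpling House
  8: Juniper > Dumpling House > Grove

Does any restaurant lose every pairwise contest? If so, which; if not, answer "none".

Head-to-head results (29 friends):
Juniper–Dumpling House: Juniper 17–12.
Juniper vs Grove: Juniper is ranked higher on 5+8 = 13 ballots, Grove on 16. Grove wins 16–13.
Dumpling House vs Grove: Dumpling House preferred on 8+8 = 16 ballots; Dumpling House wins 16–13.
Every restaurant wins at least one matchup (Juniper beats Dumpling House; Dumpling House beats Grove; Grove beats Juniper), so there is no Condorcet loser.

none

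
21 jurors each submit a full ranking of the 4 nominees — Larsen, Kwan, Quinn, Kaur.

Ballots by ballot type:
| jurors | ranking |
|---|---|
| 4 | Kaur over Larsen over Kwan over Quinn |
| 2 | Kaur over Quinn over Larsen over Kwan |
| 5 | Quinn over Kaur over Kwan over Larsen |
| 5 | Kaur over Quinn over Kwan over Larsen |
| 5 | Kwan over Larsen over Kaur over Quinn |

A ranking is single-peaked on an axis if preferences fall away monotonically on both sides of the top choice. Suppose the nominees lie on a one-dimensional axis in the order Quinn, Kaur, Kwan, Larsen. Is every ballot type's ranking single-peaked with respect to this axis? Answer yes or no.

Axis positions: Quinn=1, Kaur=2, Kwan=3, Larsen=4.
Ballot type 1: ranking walks positions 2-4-3-1; Larsen is ranked above Kwan even though Kwan lies between Larsen and the peak Kaur on the axis — preferences dip and rise again. Not single-peaked.
Ballot type 2: ranking walks positions 2-1-4-3; Larsen is ranked above Kwan even though Kwan lies between Larsen and the peak Kaur on the axis — preferences dip and rise again. Not single-peaked.
Ballot type 3 (peak Quinn at position 1): ranking walks positions 1-2-3-4, expanding outward from the peak — single-peaked.
Ballot type 4 (peak Kaur at position 2): ranking walks positions 2-1-3-4, expanding outward from the peak — single-peaked.
Ballot type 5 (peak Kwan at position 3): ranking walks positions 3-4-2-1, expanding outward from the peak — single-peaked.
Ballot type 1 violates single-peakedness, so the profile is not single-peaked on this axis.

no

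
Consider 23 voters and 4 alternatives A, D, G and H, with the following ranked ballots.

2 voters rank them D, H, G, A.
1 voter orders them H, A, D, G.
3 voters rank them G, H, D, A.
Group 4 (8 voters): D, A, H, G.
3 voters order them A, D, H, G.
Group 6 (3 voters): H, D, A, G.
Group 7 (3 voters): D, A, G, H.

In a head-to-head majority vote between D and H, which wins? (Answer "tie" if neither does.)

Ballots ranking D above H: 2 + 8 + 3 + 3 = 16.
Ballots ranking H above D: 23 − 16 = 7.
D wins the head-to-head 16–7.

D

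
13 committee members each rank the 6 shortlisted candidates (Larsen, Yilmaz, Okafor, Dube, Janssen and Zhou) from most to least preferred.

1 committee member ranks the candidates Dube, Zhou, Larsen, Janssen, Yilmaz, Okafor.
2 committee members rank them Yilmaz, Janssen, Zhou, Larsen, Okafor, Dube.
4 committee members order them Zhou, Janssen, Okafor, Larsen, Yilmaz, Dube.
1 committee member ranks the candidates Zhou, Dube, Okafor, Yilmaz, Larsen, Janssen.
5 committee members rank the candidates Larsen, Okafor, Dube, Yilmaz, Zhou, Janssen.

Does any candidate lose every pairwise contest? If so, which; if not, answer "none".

Pairwise majorities:
Larsen vs Yilmaz: Larsen preferred on 1+4+5 = 10 ballots; Larsen wins 10–3.
Larsen vs Okafor: 8 to 5, Larsen.
Larsen vs Dube: 2+4+5 = 11 for Larsen, 2 for Dube — Larsen by 11–2.
Larsen vs Janssen: Larsen preferred on 1+1+5 = 7 ballots; Larsen wins 7–6.
Larsen vs Zhou: 5 for Larsen, 8 for Zhou — Zhou by 8–5.
Yilmaz vs Okafor: Okafor, 10–3.
Yilmaz vs Dube: Dube wins 7–6.
Yilmaz vs Janssen: 8 to 5, Yilmaz.
Yilmaz vs Zhou: 7 to 6, Yilmaz.
Okafor vs Dube: Okafor wins 11–2.
Okafor vs Janssen: Okafor is ranked higher on 1+5 = 6 ballots, Janssen on 7. Janssen wins 7–6.
Okafor–Zhou: Zhou 8–5.
Dube vs Janssen: Dube wins 7–6.
Dube vs Zhou: Zhou, 7–6.
Janssen vs Zhou: 2 to 11, Zhou.
No candidate is winless: Larsen beats Yilmaz; Yilmaz beats Janssen; Okafor beats Yilmaz; Dube beats Yilmaz; Janssen beats Okafor; Zhou beats Larsen. There is no Condorcet loser.

none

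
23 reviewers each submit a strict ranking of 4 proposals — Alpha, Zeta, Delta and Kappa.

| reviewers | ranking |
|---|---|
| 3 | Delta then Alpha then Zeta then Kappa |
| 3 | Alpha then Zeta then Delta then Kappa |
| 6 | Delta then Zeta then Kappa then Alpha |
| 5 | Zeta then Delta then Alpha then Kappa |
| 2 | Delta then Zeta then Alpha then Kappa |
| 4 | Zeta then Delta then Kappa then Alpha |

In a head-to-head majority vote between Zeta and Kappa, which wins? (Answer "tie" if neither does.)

Ballots ranking Zeta above Kappa: 3 + 3 + 6 + 5 + 2 + 4 = 23.
Ballots ranking Kappa above Zeta: 23 − 23 = 0.
Zeta wins the head-to-head 23–0.

Zeta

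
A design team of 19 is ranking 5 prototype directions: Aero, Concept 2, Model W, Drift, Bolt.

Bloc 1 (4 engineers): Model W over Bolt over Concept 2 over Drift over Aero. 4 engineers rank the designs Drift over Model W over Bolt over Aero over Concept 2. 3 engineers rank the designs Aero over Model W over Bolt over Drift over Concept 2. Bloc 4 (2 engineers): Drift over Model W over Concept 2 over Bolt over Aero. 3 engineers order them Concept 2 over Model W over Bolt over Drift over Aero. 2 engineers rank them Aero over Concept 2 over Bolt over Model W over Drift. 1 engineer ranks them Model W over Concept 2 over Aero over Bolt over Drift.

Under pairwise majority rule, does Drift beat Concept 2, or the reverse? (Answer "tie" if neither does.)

Concept 2

Ballots ranking Drift above Concept 2: 4 + 3 + 2 = 9.
Ballots ranking Concept 2 above Drift: 19 − 9 = 10.
Concept 2 wins the head-to-head 10–9.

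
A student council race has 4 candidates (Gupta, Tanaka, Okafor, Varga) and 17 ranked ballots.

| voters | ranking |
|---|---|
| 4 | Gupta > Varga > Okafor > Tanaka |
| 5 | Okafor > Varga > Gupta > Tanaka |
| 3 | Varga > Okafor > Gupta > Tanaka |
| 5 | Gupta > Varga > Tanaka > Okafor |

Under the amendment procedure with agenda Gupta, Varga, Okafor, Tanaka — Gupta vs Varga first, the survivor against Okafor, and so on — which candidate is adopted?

Round 1: Gupta vs Varga — 9–8, Gupta advances.
Round 2: Gupta vs Okafor — 9–8, Gupta advances.
Round 3: Gupta vs Tanaka — 17–0, Gupta advances.
The agenda winner is Gupta.

Gupta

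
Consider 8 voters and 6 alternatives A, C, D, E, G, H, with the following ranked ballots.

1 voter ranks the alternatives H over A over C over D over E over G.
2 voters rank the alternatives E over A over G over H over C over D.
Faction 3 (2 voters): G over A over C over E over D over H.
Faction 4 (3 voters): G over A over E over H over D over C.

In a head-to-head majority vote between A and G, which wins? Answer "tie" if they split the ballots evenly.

G

Ballots ranking A above G: 1 + 2 = 3.
Ballots ranking G above A: 8 − 3 = 5.
G wins the head-to-head 5–3.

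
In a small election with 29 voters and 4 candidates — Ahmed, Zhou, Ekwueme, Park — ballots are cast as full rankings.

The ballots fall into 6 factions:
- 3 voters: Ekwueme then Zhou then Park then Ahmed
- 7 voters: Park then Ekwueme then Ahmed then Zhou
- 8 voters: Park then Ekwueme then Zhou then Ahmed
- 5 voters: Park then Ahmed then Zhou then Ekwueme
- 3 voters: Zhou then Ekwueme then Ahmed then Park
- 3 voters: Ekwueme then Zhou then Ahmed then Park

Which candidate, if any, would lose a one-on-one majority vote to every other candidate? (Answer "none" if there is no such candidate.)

Pairwise majorities:
Ahmed vs Zhou: Zhou, 17–12.
Ahmed vs Ekwueme: Ekwueme wins 24–5.
Ahmed vs Park: Park wins 23–6.
Zhou–Ekwueme: Ekwueme 21–8.
Zhou vs Park: Park wins 20–9.
Ekwueme vs Park: 3+3+3 = 9 for Ekwueme, 20 for Park — Park by 20–9.
Only Ahmed has no wins; Ahmed is the Condorcet loser.

Ahmed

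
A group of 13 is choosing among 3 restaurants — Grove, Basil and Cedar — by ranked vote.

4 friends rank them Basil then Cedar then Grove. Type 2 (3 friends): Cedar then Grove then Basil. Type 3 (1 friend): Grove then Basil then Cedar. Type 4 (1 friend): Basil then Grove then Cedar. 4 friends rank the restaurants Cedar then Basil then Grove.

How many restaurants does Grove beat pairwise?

Grove against each rival (13 friends):
Grove vs Basil: 4 to 9, Basil.
Grove vs Cedar: Grove is ranked higher on 1+1 = 2 ballots, Cedar on 11. Cedar wins 11–2.
Grove beats no one; loses to Basil, Cedar — 0 pairwise wins.

0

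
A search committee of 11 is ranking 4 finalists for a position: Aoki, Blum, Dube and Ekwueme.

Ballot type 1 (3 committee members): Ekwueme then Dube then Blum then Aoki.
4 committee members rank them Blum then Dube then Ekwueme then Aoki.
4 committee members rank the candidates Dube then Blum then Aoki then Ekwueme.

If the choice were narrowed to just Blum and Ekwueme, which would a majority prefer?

Ballots ranking Blum above Ekwueme: 4 + 4 = 8.
Ballots ranking Ekwueme above Blum: 11 − 8 = 3.
Blum wins the head-to-head 8–3.

Blum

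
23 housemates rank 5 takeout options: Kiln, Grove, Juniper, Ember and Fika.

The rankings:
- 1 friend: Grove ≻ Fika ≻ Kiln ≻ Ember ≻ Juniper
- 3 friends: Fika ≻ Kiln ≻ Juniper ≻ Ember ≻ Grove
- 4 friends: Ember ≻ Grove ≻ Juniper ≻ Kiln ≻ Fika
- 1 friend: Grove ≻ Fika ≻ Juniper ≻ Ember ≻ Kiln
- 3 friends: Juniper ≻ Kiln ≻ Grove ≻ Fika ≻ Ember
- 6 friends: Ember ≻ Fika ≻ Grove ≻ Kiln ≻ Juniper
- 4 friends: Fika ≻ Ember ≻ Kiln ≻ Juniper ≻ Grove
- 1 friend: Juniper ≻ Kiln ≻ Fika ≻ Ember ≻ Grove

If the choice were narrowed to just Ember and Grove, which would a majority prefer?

Ballots ranking Ember above Grove: 3 + 4 + 6 + 4 + 1 = 18.
Ballots ranking Grove above Ember: 23 − 18 = 5.
Ember wins the head-to-head 18–5.

Ember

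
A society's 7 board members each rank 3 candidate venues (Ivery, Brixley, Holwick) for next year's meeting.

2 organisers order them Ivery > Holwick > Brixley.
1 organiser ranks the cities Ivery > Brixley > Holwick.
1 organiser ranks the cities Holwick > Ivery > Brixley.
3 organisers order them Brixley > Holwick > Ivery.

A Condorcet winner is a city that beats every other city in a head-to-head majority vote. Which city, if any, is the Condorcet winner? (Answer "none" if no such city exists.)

Head-to-head results (7 organisers):
Ivery vs Brixley: 4 to 3, Ivery.
Ivery vs Holwick: Ivery is ranked higher on 2+1 = 3 ballots, Holwick on 4. Holwick wins 4–3.
Brixley vs Holwick: Brixley wins 4–3.
Every city loses at least once (Ivery loses to Holwick; Brixley loses to Ivery; Holwick loses to Brixley). The majority relation contains the cycle Ivery beats Brixley beats Holwick beats Ivery, so there is no Condorcet winner.

none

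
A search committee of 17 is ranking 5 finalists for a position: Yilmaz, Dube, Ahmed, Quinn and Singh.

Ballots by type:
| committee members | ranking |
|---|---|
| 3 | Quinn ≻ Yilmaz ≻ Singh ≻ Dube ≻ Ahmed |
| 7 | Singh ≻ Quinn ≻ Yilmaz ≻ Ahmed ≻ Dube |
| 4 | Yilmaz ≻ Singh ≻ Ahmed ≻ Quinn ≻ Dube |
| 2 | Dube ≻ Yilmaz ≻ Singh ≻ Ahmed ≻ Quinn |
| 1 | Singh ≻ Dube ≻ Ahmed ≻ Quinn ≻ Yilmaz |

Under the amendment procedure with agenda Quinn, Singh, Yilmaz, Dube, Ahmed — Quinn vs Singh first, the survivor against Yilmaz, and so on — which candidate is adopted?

Yilmaz

Round 1: Quinn vs Singh — 3–14, Singh advances.
Round 2: Singh vs Yilmaz — 8–9, Yilmaz advances.
Round 3: Yilmaz vs Dube — 14–3, Yilmaz advances.
Round 4: Yilmaz vs Ahmed — 16–1, Yilmaz advances.
Yilmaz survives the agenda.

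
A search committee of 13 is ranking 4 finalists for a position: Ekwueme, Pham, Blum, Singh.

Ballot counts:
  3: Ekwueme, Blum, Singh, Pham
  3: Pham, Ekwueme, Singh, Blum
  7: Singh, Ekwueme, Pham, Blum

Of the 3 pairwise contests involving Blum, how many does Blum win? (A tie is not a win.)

0

Blum against each rival (13 committee members):
Blum vs Ekwueme: Blum is ranked higher on 0 ballots, Ekwueme on 13. Ekwueme wins 13–0.
Blum vs Pham: Pham, 10–3.
Blum vs Singh: Singh, 10–3.
Blum beats no one; loses to Ekwueme, Pham, Singh — 0 pairwise wins.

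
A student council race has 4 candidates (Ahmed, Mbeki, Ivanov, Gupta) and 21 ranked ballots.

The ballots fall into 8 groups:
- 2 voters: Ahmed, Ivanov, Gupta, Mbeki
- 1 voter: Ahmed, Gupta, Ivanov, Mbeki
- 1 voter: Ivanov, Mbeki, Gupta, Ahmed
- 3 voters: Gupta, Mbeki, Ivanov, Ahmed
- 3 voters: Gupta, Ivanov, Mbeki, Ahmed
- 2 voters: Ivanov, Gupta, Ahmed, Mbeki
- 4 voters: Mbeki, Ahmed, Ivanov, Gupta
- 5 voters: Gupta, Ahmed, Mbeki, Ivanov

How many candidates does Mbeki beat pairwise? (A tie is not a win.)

2

Mbeki against each rival (21 voters):
Mbeki vs Ahmed: 11 to 10, Mbeki.
Mbeki vs Ivanov: Mbeki preferred on 3+4+5 = 12 ballots; Mbeki wins 12–9.
Mbeki vs Gupta: Mbeki is ranked higher on 1+4 = 5 ballots, Gupta on 16. Gupta wins 16–5.
Mbeki beats Ahmed, Ivanov; loses to Gupta — 2 pairwise wins.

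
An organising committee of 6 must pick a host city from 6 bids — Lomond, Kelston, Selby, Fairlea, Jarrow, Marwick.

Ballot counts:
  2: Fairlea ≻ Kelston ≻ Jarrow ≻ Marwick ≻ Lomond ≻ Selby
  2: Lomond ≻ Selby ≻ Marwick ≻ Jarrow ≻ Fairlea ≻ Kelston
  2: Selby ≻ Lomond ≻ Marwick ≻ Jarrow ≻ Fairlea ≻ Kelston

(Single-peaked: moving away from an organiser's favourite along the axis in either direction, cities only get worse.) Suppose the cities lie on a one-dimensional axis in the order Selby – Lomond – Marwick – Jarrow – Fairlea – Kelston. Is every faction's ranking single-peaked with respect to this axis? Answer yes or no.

Axis positions: Selby=1, Lomond=2, Marwick=3, Jarrow=4, Fairlea=5, Kelston=6.
Faction 1 (peak Fairlea at position 5): ranking walks positions 5-6-4-3-2-1, expanding outward from the peak — single-peaked.
Faction 2 (peak Lomond at position 2): ranking walks positions 2-1-3-4-5-6, expanding outward from the peak — single-peaked.
Faction 3 (peak Selby at position 1): ranking walks positions 1-2-3-4-5-6, expanding outward from the peak — single-peaked.
Every ranking is single-peaked on this axis.

yes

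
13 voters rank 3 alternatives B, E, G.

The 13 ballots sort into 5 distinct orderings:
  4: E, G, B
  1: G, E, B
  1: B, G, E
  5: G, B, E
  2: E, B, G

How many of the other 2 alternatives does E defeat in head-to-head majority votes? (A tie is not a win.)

E against each rival (13 voters):
E vs B: E wins 7–6.
E vs G: 6 to 7, G.
E beats B; loses to G — 1 pairwise win.

1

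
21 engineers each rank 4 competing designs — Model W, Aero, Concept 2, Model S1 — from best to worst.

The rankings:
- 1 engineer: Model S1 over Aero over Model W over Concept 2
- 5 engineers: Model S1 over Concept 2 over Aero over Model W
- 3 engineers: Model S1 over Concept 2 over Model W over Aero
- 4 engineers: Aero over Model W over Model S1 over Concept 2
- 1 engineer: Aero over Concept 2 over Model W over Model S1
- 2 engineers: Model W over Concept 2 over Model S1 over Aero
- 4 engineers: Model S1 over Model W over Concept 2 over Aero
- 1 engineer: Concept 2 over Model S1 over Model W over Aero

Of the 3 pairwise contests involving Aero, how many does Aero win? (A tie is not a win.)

Aero against each rival (21 engineers):
Aero–Model W: Aero 11–10.
Aero vs Concept 2: 1+4+1 = 6 for Aero, 15 for Concept 2 — Concept 2 by 15–6.
Aero vs Model S1: 4+1 = 5 for Aero, 16 for Model S1 — Model S1 by 16–5.
Aero beats Model W; loses to Concept 2, Model S1 — 1 pairwise win.

1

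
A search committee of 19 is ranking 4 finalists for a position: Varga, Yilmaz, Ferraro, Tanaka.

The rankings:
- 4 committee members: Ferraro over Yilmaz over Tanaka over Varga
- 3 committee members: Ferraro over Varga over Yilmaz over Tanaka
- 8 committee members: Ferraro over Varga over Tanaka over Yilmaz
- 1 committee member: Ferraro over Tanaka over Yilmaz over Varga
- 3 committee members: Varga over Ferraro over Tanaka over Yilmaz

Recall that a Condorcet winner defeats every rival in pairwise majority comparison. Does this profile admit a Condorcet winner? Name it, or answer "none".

Ferraro

Pairwise majorities:
Varga vs Yilmaz: Varga is ranked higher on 3+8+3 = 14 ballots, Yilmaz on 5. Varga wins 14–5.
Varga vs Ferraro: Varga is ranked higher on 3 ballots, Ferraro on 16. Ferraro wins 16–3.
Varga vs Tanaka: 3+8+3 = 14 for Varga, 5 for Tanaka — Varga by 14–5.
Yilmaz–Ferraro: Ferraro 19–0.
Yilmaz vs Tanaka: Tanaka wins 12–7.
Ferraro–Tanaka: Ferraro 19–0.
Ferraro beats each of Varga, Yilmaz, Tanaka — Ferraro is the Condorcet winner.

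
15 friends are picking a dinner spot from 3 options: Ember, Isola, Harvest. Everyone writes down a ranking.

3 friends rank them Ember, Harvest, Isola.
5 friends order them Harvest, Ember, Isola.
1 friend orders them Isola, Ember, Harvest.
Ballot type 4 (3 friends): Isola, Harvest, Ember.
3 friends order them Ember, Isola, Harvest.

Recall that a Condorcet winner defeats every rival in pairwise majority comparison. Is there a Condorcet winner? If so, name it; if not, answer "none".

Pairwise majorities:
Ember vs Isola: Ember preferred on 3+5+3 = 11 ballots; Ember wins 11–4.
Ember vs Harvest: Harvest wins 8–7.
Isola vs Harvest: Isola preferred on 1+3+3 = 7 ballots; Harvest wins 8–7.
Harvest wins every pairwise contest, so Harvest is the Condorcet winner.

Harvest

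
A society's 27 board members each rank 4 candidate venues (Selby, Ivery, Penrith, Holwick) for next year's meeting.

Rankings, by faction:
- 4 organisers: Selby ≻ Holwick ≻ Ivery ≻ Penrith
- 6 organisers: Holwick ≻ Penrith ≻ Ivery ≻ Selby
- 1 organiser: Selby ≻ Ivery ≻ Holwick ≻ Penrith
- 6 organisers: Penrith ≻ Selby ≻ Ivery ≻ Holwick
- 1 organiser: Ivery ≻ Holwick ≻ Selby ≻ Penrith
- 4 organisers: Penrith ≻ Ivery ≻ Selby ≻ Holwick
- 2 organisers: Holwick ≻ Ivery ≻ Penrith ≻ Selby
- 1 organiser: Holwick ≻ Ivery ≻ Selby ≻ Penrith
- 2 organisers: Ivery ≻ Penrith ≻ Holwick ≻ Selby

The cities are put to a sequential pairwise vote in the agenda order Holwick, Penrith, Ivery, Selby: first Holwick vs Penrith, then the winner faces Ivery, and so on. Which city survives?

Ivery

Round 1: Holwick vs Penrith — 15–12, Holwick advances.
Round 2: Holwick vs Ivery — 13–14, Ivery advances.
Round 3: Ivery vs Selby — 16–11, Ivery advances.
Ivery survives the agenda.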